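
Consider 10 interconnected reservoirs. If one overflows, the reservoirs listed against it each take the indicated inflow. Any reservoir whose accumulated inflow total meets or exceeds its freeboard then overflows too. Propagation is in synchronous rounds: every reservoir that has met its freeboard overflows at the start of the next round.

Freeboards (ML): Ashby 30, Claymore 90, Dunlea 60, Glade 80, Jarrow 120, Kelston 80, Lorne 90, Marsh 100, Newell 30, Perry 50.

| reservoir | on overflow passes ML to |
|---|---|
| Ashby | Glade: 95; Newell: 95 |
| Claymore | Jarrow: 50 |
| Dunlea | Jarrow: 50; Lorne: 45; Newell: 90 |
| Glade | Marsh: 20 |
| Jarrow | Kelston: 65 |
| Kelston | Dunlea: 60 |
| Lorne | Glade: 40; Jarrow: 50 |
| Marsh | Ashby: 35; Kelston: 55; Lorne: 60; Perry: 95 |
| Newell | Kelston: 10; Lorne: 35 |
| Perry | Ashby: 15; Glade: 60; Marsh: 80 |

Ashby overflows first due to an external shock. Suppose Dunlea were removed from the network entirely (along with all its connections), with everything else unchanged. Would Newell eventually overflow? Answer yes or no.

yes

With Dunlea removed:
Round 1 — Ashby overflows (initial).
  Glade: +95 → 95 ≥ 80
  Newell: +95 → 95 ≥ 30
Round 2 — Glade, Newell overflow.
  Kelston: +10 → 10 < 80
  Lorne: +35 → 35 < 90
  Marsh: +20 → 20 < 100
No further overflows.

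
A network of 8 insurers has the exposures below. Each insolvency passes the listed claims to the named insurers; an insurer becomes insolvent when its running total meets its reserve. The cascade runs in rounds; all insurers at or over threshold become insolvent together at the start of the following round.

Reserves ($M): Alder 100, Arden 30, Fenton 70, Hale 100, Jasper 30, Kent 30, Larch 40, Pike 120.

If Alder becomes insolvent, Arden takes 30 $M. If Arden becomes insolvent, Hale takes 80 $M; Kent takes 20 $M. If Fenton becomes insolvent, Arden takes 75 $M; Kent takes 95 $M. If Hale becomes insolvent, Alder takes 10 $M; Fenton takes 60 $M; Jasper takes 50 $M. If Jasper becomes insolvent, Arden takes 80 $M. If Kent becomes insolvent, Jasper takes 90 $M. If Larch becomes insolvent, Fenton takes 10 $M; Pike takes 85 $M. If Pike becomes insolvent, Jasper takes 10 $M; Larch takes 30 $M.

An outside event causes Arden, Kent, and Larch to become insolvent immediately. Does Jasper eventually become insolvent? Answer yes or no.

yes

Round 1 — Arden, Kent, Larch become insolvent (initial).
  Fenton: +10 → 10 < 70
  Hale: +80 → 80 < 100
  Jasper: +90 → 90 ≥ 30
  Pike: +85 → 85 < 120
Round 2 — Jasper becomes insolvent.
No further insolvencies.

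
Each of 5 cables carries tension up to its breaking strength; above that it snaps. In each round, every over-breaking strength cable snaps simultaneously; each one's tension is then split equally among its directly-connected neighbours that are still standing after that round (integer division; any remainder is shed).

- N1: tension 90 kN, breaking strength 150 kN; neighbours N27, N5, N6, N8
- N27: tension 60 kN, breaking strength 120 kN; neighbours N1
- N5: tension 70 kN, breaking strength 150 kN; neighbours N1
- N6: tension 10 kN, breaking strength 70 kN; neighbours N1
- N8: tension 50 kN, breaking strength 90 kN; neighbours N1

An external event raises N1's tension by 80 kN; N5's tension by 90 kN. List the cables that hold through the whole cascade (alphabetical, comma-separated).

N27, N6

Round 1 — N1 at 170 > 150; N5 at 160 > 150. N1, N5 snap.
  N1 sheds 170 kN to N27, N6, N8: 56 each (2 lost).
    N27: 60+56 = 116 ≤ 120
    N6: 10+56 = 66 ≤ 70
    N8: 50+56 = 106 > 90
  N5 sheds 160 kN: no online neighbours, lost.
Round 2 — N8 snaps.
  N8 sheds 106 kN: no online neighbours, lost.
No further breaks.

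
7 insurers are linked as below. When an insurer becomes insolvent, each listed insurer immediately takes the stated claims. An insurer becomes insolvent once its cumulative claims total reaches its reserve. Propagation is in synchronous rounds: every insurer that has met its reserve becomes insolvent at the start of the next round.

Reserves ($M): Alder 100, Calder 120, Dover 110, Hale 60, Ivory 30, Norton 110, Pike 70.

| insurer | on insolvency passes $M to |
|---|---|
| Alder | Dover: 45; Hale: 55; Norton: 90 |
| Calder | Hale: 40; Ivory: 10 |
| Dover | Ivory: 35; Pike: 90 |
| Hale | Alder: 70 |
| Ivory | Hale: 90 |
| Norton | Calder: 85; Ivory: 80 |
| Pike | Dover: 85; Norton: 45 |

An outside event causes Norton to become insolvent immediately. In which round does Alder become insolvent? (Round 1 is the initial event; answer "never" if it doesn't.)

never

Round 1 — Norton becomes insolvent (initial).
  Calder: +85 → 85 < 120
  Ivory: +80 → 80 ≥ 30
Round 2 — Ivory becomes insolvent.
  Hale: +90 → 90 ≥ 60
Round 3 — Hale becomes insolvent.
  Alder: +70 → 70 < 100
No further insolvencies.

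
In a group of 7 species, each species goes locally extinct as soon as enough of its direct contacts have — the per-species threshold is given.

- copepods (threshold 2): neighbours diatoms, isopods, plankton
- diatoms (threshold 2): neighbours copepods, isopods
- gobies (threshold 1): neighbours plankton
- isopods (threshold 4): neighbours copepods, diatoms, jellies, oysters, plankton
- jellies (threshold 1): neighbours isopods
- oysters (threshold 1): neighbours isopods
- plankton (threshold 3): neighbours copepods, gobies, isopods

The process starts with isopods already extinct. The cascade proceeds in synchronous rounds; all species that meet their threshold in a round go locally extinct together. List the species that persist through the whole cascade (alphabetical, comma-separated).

Round 1 — isopods goes locally extinct (initial).
Round 2 — checking thresholds:
  copepods: 1 of 3 neighbours < 2, not yet.
  diatoms: 1 of 2 neighbours < 2, not yet.
  jellies: 1 of 1 neighbours ≥ 1, goes locally extinct.
  oysters: 1 of 1 neighbours ≥ 1, goes locally extinct.
  plankton: 1 of 3 neighbours < 3, not yet.
Round 3 — no new extinctions; cascade stops.

copepods, diatoms, gobies, plankton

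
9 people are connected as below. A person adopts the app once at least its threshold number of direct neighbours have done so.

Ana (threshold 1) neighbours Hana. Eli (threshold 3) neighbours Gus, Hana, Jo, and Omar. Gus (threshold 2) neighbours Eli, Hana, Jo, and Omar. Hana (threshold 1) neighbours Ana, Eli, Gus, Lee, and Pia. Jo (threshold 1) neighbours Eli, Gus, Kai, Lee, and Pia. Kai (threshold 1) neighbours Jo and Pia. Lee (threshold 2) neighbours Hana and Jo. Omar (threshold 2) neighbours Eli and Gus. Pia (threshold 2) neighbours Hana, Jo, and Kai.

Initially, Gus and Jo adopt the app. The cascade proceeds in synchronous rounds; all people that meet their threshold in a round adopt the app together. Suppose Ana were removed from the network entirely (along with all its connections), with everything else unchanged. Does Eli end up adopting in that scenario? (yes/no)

With Ana removed:
Round 1 — Gus, Jo adopt the app (initial).
Round 2 — checking thresholds:
  Eli: 2 of 4 neighbours < 3, below threshold.
  Hana: 1 of 4 neighbours ≥ 1, adopts the app.
  Kai: 1 of 2 neighbours ≥ 1, adopts the app.
  Lee: 1 of 2 neighbours < 2, below threshold.
  Omar: 1 of 2 neighbours < 2, below threshold.
  Pia: 1 of 3 neighbours < 2, below threshold.
Round 3 — checking thresholds:
  Eli: 3 of 4 neighbours ≥ 3, adopts the app.
  Lee: 2 of 2 neighbours ≥ 2, adopts the app.
  Omar: 1 of 2 neighbours < 2, below threshold.
  Pia: 3 of 3 neighbours ≥ 2, adopts the app.
Round 4 — checking thresholds:
  Omar: 2 of 2 neighbours ≥ 2, adopts the app.
Round 5 — no new adoptions; cascade stops.

yes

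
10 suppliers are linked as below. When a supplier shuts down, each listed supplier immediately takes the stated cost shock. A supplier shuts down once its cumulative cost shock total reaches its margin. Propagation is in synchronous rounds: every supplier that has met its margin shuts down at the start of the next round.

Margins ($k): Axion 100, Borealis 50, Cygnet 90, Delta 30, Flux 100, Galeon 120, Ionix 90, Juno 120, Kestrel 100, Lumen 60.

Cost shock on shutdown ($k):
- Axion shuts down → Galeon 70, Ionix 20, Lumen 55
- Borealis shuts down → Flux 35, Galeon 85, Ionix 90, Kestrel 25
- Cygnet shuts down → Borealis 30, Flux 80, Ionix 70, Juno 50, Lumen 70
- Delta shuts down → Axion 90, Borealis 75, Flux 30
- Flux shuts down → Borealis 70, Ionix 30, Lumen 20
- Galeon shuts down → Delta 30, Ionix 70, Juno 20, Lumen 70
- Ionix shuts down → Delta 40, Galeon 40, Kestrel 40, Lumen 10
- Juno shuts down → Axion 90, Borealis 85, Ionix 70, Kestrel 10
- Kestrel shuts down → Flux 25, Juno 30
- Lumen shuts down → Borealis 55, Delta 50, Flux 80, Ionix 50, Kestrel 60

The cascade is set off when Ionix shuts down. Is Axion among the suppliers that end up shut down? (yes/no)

Round 1 — Ionix shuts down (initial).
  Delta: +40 → 40 ≥ 30
  Galeon: +40 → 40 < 120
  Kestrel: +40 → 40 < 100
  Lumen: +10 → 10 < 60
Round 2 — Delta shuts down.
  Axion: +90 → 90 < 100
  Borealis: +75 → 75 ≥ 50
  Flux: +30 → 30 < 100
Round 3 — Borealis shuts down.
  Flux: +35 → 65 < 100
  Galeon: +85 → 125 ≥ 120
  Kestrel: +25 → 65 < 100
Round 4 — Galeon shuts down.
  Juno: +20 → 20 < 120
  Lumen: +70 → 80 ≥ 60
Round 5 — Lumen shuts down.
  Flux: +80 → 145 ≥ 100
  Kestrel: +60 → 125 ≥ 100
Round 6 — Flux, Kestrel shut down.
  Juno: +30 → 50 < 120
No further shutdowns.

no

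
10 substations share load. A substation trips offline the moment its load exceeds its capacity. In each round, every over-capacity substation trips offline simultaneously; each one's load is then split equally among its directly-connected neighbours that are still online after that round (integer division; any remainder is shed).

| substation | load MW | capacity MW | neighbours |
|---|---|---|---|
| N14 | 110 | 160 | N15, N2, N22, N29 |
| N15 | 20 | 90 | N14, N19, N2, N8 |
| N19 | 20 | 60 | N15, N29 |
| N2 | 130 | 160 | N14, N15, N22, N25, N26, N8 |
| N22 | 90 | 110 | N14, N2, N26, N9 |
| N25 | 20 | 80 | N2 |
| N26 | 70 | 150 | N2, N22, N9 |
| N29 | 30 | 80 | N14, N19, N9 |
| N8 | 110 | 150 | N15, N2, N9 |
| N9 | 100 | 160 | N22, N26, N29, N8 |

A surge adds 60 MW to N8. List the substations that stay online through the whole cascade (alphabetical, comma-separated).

N25

Round 1 — N8 at 170 > 150. N8 trips offline.
  N8 sheds 170 MW to N15, N2, N9: 56 each (2 lost).
    N15: 20+56 = 76 ≤ 90
    N2: 130+56 = 186 > 160
    N9: 100+56 = 156 ≤ 160
Round 2 — N2 trips offline.
  N2 sheds 186 MW to N14, N15, N22, N25, N26: 37 each (1 lost).
    N14: 110+37 = 147 ≤ 160
    N15: 76+37 = 113 > 90
    N22: 90+37 = 127 > 110
    N25: 20+37 = 57 ≤ 80
    N26: 70+37 = 107 ≤ 150
Round 3 — N15, N22 trip offline.
  N15 sheds 113 MW to N14, N19: 56 each (1 lost).
    N14: 147+56 = 203 > 160
    N19: 20+56 = 76 > 60
  N22 sheds 127 MW to N14, N26, N9: 42 each (1 lost).
    N14: 203+42 = 245 > 160
    N26: 107+42 = 149 ≤ 150
    N9: 156+42 = 198 > 160
Round 4 — N14, N19, N9 trip offline.
  N14 sheds 245 MW to N29: 245 each.
    N29: 30+245 = 275 > 80
  N19 sheds 76 MW to N29: 76 each.
    N29: 275+76 = 351 > 80
  N9 sheds 198 MW to N26, N29: 99 each.
    N26: 149+99 = 248 > 150
    N29: 351+99 = 450 > 80
Round 5 — N26, N29 trip offline.
  N26 sheds 248 MW: no online neighbours, lost.
  N29 sheds 450 MW: no online neighbours, lost.
No further trips.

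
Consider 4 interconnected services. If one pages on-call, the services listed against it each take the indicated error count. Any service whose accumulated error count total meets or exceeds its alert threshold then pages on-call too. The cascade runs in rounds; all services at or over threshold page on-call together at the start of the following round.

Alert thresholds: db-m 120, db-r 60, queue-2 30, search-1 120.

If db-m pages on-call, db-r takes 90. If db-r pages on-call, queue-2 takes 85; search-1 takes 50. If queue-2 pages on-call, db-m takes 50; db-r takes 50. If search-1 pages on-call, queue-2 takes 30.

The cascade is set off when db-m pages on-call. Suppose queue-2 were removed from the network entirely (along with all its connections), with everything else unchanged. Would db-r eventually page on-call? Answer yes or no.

With queue-2 removed:
Round 1 — db-m pages on-call (initial).
  db-r: +90 → 90 ≥ 60
Round 2 — db-r pages on-call.
  search-1: +50 → 50 < 120
No further pages.

yes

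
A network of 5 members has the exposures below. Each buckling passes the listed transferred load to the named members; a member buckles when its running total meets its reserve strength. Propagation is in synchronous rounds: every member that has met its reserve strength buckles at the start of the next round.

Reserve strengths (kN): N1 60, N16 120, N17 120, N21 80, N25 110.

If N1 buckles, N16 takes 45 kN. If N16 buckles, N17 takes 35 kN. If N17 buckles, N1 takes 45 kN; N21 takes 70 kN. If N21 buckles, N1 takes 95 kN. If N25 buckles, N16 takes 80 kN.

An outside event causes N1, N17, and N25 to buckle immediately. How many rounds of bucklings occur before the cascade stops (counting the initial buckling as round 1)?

2

Round 1 — N1, N17, N25 buckle (initial).
  N16: +45+80 → 125 ≥ 120
  N21: +70 → 70 < 80
Round 2 — N16 buckles.
No further bucklings.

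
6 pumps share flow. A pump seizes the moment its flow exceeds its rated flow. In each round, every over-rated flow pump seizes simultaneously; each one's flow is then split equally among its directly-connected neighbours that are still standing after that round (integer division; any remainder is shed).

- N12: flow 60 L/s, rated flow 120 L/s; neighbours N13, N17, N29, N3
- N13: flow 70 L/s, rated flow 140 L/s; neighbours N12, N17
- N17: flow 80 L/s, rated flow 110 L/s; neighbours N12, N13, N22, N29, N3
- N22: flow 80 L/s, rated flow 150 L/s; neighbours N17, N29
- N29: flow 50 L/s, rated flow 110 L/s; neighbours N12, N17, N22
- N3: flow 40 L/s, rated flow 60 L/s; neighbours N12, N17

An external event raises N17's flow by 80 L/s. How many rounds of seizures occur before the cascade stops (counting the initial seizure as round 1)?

5

Round 1 — N17 at 160 > 110. N17 seizes.
  N17 sheds 160 L/s to N12, N13, N22, N29, N3: 32 each.
    N12: 60+32 = 92 ≤ 120
    N13: 70+32 = 102 ≤ 140
    N22: 80+32 = 112 ≤ 150
    N29: 50+32 = 82 ≤ 110
    N3: 40+32 = 72 > 60
Round 2 — N3 seizes.
  N3 sheds 72 L/s to N12: 72 each.
    N12: 92+72 = 164 > 120
Round 3 — N12 seizes.
  N12 sheds 164 L/s to N13, N29: 82 each.
    N13: 102+82 = 184 > 140
    N29: 82+82 = 164 > 110
Round 4 — N13, N29 seize.
  N13 sheds 184 L/s: no online neighbours, lost.
  N29 sheds 164 L/s to N22: 164 each.
    N22: 112+164 = 276 > 150
Round 5 — N22 seizes.
  N22 sheds 276 L/s: no online neighbours, lost.
No further seizures.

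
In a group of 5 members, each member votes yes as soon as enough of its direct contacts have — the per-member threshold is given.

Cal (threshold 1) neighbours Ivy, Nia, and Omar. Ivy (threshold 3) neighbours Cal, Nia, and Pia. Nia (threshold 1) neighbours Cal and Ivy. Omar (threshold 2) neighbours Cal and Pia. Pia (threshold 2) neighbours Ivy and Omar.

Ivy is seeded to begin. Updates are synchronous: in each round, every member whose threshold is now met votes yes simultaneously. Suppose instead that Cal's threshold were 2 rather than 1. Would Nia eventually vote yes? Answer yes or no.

yes

With Cal's threshold at 2:
Round 1 — Ivy votes yes (initial).
Round 2 — checking thresholds:
  Cal: 1 of 3 neighbours < 2, below threshold.
  Nia: 1 of 2 neighbours ≥ 1, votes yes.
  Pia: 1 of 2 neighbours < 2, below threshold.
Round 3 — checking thresholds:
  Cal: 2 of 3 neighbours ≥ 2, votes yes.
  Pia: 1 of 2 neighbours < 2, below threshold.
Round 4 — no new yes votes; cascade stops.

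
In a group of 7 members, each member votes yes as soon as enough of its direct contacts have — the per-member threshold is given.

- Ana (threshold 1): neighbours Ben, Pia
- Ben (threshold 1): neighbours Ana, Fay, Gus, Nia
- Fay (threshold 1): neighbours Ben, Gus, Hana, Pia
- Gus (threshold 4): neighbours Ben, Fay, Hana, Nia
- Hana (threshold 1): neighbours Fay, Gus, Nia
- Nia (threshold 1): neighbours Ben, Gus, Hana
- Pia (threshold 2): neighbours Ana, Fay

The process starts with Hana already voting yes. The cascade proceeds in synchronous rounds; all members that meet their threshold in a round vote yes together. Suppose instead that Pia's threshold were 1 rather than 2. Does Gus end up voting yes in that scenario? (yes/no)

yes

With Pia's threshold at 1:
Round 1 — Hana votes yes (initial).
Round 2 — checking thresholds:
  Fay: 1 of 4 neighbours ≥ 1, votes yes.
  Gus: 1 of 4 neighbours < 4, below threshold.
  Nia: 1 of 3 neighbours ≥ 1, votes yes.
Round 3 — checking thresholds:
  Ben: 2 of 4 neighbours ≥ 1, votes yes.
  Gus: 3 of 4 neighbours < 4, below threshold.
  Pia: 1 of 2 neighbours ≥ 1, votes yes.
Round 4 — checking thresholds:
  Ana: 2 of 2 neighbours ≥ 1, votes yes.
  Gus: 4 of 4 neighbours ≥ 4, votes yes.
Round 5 — no new yes votes; cascade stops.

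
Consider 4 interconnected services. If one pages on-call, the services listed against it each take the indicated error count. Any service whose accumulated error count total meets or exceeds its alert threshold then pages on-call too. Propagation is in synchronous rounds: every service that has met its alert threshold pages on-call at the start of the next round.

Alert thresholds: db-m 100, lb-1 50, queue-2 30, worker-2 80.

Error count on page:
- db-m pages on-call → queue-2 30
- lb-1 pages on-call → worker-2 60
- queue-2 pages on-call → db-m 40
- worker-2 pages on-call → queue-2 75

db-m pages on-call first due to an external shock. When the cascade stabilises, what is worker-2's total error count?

Round 1 — db-m pages on-call (initial).
  queue-2: +30 → 30 ≥ 30
Round 2 — queue-2 pages on-call.
No further pages.

0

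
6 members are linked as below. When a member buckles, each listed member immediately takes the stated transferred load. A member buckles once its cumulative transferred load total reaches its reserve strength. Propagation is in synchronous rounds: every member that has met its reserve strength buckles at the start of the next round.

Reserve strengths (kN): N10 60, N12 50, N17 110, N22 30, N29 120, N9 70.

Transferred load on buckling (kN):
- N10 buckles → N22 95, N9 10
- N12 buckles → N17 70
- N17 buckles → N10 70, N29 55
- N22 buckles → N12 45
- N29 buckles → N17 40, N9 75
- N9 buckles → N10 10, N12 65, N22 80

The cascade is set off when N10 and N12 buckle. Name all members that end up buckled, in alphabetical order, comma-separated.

N10, N12, N22

Round 1 — N10, N12 buckle (initial).
  N17: +70 → 70 < 110
  N22: +95 → 95 ≥ 30
  N9: +10 → 10 < 70
Round 2 — N22 buckles.
No further bucklings.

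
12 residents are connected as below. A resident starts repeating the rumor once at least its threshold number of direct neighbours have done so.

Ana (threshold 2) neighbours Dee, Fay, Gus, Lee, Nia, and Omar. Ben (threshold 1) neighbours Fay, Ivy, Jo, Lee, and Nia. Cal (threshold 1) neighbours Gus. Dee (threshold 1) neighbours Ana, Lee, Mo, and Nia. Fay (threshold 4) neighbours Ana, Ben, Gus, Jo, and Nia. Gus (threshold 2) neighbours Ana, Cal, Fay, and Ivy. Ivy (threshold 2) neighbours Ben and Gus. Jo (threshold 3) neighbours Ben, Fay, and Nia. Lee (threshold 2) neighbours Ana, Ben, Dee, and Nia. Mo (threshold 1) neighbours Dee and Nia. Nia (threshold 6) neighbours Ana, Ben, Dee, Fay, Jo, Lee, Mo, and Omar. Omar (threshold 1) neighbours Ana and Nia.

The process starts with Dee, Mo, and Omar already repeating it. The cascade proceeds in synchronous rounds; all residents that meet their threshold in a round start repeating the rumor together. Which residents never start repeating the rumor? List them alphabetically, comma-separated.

Round 1 — Dee, Mo, Omar start repeating the rumor (initial).
Round 2 — checking thresholds:
  Ana: 2 of 6 neighbours ≥ 2, starts repeating the rumor.
  Lee: 1 of 4 neighbours < 2, below threshold.
  Nia: 3 of 8 neighbours < 6, below threshold.
Round 3 — checking thresholds:
  Fay: 1 of 5 neighbours < 4, below threshold.
  Gus: 1 of 4 neighbours < 2, below threshold.
  Lee: 2 of 4 neighbours ≥ 2, starts repeating the rumor.
  Nia: 4 of 8 neighbours < 6, below threshold.
Round 4 — checking thresholds:
  Ben: 1 of 5 neighbours ≥ 1, starts repeating the rumor.
  Fay: 1 of 5 neighbours < 4, below threshold.
  Gus: 1 of 4 neighbours < 2, below threshold.
  Nia: 5 of 8 neighbours < 6, below threshold.
Round 5 — checking thresholds:
  Fay: 2 of 5 neighbours < 4, below threshold.
  Gus: 1 of 4 neighbours < 2, below threshold.
  Ivy: 1 of 2 neighbours < 2, below threshold.
  Jo: 1 of 3 neighbours < 3, below threshold.
  Nia: 6 of 8 neighbours ≥ 6, starts repeating the rumor.
Round 6 — no new spreads; cascade stops.

Cal, Fay, Gus, Ivy, Jo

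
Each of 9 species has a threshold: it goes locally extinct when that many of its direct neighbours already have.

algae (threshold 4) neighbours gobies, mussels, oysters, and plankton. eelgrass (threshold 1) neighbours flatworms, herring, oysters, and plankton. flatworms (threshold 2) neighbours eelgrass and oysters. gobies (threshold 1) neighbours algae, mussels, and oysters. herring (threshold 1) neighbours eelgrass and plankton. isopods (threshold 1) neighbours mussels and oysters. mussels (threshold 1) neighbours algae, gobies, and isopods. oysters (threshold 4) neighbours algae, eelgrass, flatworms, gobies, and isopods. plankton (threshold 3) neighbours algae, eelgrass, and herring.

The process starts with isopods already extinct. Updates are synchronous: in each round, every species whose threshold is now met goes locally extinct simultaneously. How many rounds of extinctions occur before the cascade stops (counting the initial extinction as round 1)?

3

Round 1 — isopods goes locally extinct (initial).
Round 2 — checking thresholds:
  mussels: 1 of 3 neighbours ≥ 1, goes locally extinct.
  oysters: 1 of 5 neighbours < 4, not yet.
Round 3 — checking thresholds:
  algae: 1 of 4 neighbours < 4, not yet.
  gobies: 1 of 3 neighbours ≥ 1, goes locally extinct.
  oysters: 1 of 5 neighbours < 4, not yet.
Round 4 — no new extinctions; cascade stops.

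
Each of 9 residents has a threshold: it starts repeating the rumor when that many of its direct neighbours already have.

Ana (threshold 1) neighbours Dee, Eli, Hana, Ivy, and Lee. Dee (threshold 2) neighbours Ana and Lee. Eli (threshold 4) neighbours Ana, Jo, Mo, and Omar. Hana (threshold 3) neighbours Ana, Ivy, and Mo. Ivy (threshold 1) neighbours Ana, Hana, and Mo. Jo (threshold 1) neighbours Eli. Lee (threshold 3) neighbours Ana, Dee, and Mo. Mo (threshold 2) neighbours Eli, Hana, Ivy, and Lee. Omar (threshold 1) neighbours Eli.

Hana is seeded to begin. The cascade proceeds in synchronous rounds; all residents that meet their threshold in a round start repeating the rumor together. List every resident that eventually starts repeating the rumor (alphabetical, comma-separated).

Round 1 — Hana starts repeating the rumor (initial).
Round 2 — checking thresholds:
  Ana: 1 of 5 neighbours ≥ 1, starts repeating the rumor.
  Ivy: 1 of 3 neighbours ≥ 1, starts repeating the rumor.
  Mo: 1 of 4 neighbours < 2, below threshold.
Round 3 — checking thresholds:
  Dee: 1 of 2 neighbours < 2, below threshold.
  Eli: 1 of 4 neighbours < 4, below threshold.
  Lee: 1 of 3 neighbours < 3, below threshold.
  Mo: 2 of 4 neighbours ≥ 2, starts repeating the rumor.
Round 4 — no new spreads; cascade stops.

Ana, Hana, Ivy, Mo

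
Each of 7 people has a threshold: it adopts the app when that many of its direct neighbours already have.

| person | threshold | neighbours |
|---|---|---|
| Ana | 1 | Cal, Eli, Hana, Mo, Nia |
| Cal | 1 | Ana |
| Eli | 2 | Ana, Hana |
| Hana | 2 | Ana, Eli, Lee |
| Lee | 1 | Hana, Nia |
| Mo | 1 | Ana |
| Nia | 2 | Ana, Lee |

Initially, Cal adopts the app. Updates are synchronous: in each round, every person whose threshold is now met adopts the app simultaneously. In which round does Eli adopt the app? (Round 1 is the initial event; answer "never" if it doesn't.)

never

Round 1 — Cal adopts the app (initial).
Round 2 — checking thresholds:
  Ana: 1 of 5 neighbours ≥ 1, adopts the app.
Round 3 — checking thresholds:
  Eli: 1 of 2 neighbours < 2, holds.
  Hana: 1 of 3 neighbours < 2, holds.
  Mo: 1 of 1 neighbours ≥ 1, adopts the app.
  Nia: 1 of 2 neighbours < 2, holds.
Round 4 — no new adoptions; cascade stops.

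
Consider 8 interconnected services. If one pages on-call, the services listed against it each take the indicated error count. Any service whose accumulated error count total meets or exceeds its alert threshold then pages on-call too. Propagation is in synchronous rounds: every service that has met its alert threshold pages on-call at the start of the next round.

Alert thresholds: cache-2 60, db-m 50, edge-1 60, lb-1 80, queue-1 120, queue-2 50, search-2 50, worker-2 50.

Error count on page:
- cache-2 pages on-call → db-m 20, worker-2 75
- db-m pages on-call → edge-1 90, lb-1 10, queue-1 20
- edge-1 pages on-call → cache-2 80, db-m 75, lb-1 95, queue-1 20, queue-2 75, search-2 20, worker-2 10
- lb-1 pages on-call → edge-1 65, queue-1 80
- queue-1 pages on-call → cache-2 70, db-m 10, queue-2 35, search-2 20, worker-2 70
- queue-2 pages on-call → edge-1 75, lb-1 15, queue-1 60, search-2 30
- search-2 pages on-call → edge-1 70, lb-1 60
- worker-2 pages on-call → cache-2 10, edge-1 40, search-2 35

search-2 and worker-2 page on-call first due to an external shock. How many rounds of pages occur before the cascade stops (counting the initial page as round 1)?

4

Round 1 — search-2, worker-2 page on-call (initial).
  cache-2: +10 → 10 < 60
  edge-1: +70+40 → 110 ≥ 60
  lb-1: +60 → 60 < 80
Round 2 — edge-1 pages on-call.
  cache-2: +80 → 90 ≥ 60
  db-m: +75 → 75 ≥ 50
  lb-1: +95 → 155 ≥ 80
  queue-1: +20 → 20 < 120
  queue-2: +75 → 75 ≥ 50
Round 3 — cache-2, db-m, lb-1, queue-2 page on-call.
  queue-1: +20+80+60 → 180 ≥ 120
Round 4 — queue-1 pages on-call.
No further pages.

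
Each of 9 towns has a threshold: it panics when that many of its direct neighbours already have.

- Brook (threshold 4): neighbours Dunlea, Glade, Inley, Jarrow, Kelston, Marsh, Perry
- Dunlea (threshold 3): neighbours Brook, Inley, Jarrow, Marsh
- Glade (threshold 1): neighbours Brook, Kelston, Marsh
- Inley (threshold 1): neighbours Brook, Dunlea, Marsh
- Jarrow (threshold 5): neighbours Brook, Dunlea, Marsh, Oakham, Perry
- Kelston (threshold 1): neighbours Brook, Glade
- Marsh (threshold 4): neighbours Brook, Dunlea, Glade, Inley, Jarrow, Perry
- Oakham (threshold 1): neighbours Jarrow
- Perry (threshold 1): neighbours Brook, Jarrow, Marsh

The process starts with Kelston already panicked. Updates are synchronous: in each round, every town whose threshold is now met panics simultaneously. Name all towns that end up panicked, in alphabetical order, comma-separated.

Round 1 — Kelston panics (initial).
Round 2 — checking thresholds:
  Brook: 1 of 7 neighbours < 4, not yet.
  Glade: 1 of 3 neighbours ≥ 1, panics.
Round 3 — no new panics; cascade stops.

Glade, Kelston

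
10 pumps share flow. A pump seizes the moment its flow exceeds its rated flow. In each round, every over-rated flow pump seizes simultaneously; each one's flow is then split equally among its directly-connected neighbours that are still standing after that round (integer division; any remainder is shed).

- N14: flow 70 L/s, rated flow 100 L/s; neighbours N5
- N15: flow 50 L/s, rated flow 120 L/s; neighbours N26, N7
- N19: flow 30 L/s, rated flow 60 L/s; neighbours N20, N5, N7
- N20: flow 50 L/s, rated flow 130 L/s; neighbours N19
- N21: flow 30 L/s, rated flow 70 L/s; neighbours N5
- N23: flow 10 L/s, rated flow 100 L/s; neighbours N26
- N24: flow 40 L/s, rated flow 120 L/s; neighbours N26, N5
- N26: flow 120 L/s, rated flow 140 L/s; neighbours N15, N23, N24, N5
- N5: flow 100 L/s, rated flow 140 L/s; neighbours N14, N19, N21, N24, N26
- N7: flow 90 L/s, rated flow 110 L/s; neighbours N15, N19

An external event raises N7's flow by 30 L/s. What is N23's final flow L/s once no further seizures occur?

62

Round 1 — N7 at 120 > 110. N7 seizes.
  N7 sheds 120 L/s to N15, N19: 60 each.
    N15: 50+60 = 110 ≤ 120
    N19: 30+60 = 90 > 60
Round 2 — N19 seizes.
  N19 sheds 90 L/s to N20, N5: 45 each.
    N20: 50+45 = 95 ≤ 130
    N5: 100+45 = 145 > 140
Round 3 — N5 seizes.
  N5 sheds 145 L/s to N14, N21, N24, N26: 36 each (1 lost).
    N14: 70+36 = 106 > 100
    N21: 30+36 = 66 ≤ 70
    N24: 40+36 = 76 ≤ 120
    N26: 120+36 = 156 > 140
Round 4 — N14, N26 seize.
  N14 sheds 106 L/s: no online neighbours, lost.
  N26 sheds 156 L/s to N15, N23, N24: 52 each.
    N15: 110+52 = 162 > 120
    N23: 10+52 = 62 ≤ 100
    N24: 76+52 = 128 > 120
Round 5 — N15, N24 seize.
  N15 sheds 162 L/s: no online neighbours, lost.
  N24 sheds 128 L/s: no online neighbours, lost.
No further seizures.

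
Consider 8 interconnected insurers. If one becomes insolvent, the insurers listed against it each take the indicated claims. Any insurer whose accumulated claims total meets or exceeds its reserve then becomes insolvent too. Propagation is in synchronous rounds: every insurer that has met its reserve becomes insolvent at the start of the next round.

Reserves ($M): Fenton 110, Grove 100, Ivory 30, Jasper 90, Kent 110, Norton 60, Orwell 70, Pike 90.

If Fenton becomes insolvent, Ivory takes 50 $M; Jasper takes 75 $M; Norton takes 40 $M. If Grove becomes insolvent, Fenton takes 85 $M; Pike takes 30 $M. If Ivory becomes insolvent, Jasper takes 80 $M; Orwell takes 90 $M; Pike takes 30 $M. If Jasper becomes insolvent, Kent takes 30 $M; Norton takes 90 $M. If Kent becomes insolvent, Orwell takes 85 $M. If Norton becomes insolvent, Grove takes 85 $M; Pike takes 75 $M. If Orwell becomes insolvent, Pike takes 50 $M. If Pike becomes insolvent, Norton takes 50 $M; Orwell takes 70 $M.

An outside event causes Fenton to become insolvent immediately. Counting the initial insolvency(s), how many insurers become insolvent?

6

Round 1 — Fenton becomes insolvent (initial).
  Ivory: +50 → 50 ≥ 30
  Jasper: +75 → 75 < 90
  Norton: +40 → 40 < 60
Round 2 — Ivory becomes insolvent.
  Jasper: +80 → 155 ≥ 90
  Orwell: +90 → 90 ≥ 70
  Pike: +30 → 30 < 90
Round 3 — Jasper, Orwell become insolvent.
  Kent: +30 → 30 < 110
  Norton: +90 → 130 ≥ 60
  Pike: +50 → 80 < 90
Round 4 — Norton becomes insolvent.
  Grove: +85 → 85 < 100
  Pike: +75 → 155 ≥ 90
Round 5 — Pike becomes insolvent.
No further insolvencies.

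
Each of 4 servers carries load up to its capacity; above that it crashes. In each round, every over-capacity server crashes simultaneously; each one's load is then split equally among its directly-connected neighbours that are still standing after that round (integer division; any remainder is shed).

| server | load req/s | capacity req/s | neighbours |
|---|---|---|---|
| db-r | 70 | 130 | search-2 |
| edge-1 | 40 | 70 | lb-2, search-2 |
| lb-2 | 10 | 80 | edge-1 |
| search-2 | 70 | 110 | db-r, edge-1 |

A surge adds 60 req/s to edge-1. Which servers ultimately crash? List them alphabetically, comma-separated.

db-r, edge-1, search-2

Round 1 — edge-1 at 100 > 70. edge-1 crashes.
  edge-1 sheds 100 req/s to lb-2, search-2: 50 each.
    lb-2: 10+50 = 60 ≤ 80
    search-2: 70+50 = 120 > 110
Round 2 — search-2 crashes.
  search-2 sheds 120 req/s to db-r: 120 each.
    db-r: 70+120 = 190 > 130
Round 3 — db-r crashes.
  db-r sheds 190 req/s: no online neighbours, lost.
No further crashes.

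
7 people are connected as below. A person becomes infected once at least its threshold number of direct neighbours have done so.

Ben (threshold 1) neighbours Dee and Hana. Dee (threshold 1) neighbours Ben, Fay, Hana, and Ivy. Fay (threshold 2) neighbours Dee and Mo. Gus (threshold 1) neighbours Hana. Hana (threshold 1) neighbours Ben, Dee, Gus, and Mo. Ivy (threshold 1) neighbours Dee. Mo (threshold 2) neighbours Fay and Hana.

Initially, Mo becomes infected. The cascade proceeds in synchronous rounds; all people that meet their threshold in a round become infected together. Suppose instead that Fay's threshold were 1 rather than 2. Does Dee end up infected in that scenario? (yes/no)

With Fay's threshold at 1:
Round 1 — Mo becomes infected (initial).
Round 2 — checking thresholds:
  Fay: 1 of 2 neighbours ≥ 1, becomes infected.
  Hana: 1 of 4 neighbours ≥ 1, becomes infected.
Round 3 — checking thresholds:
  Ben: 1 of 2 neighbours ≥ 1, becomes infected.
  Dee: 2 of 4 neighbours ≥ 1, becomes infected.
  Gus: 1 of 1 neighbours ≥ 1, becomes infected.
Round 4 — checking thresholds:
  Ivy: 1 of 1 neighbours ≥ 1, becomes infected.
Round 5 — no new infections; cascade stops.

yes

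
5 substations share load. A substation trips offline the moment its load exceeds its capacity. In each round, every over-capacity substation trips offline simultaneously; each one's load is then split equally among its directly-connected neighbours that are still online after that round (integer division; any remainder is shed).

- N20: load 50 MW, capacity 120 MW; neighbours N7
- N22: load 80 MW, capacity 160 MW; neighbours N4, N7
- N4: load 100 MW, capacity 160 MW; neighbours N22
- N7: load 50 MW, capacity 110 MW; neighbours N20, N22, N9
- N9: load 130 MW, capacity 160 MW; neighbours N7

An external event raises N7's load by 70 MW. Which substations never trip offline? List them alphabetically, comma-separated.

Round 1 — N7 at 120 > 110. N7 trips offline.
  N7 sheds 120 MW to N20, N22, N9: 40 each.
    N20: 50+40 = 90 ≤ 120
    N22: 80+40 = 120 ≤ 160
    N9: 130+40 = 170 > 160
Round 2 — N9 trips offline.
  N9 sheds 170 MW: no online neighbours, lost.
No further trips.

N20, N22, N4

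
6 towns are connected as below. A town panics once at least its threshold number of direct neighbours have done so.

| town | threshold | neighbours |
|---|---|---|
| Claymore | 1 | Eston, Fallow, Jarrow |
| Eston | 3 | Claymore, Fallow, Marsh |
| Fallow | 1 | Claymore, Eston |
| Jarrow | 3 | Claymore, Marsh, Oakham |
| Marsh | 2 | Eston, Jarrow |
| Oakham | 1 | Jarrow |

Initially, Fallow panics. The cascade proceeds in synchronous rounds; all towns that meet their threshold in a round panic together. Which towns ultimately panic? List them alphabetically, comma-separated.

Round 1 — Fallow panics (initial).
Round 2 — checking thresholds:
  Claymore: 1 of 3 neighbours ≥ 1, panics.
  Eston: 1 of 3 neighbours < 3, below threshold.
Round 3 — no new panics; cascade stops.

Claymore, Fallow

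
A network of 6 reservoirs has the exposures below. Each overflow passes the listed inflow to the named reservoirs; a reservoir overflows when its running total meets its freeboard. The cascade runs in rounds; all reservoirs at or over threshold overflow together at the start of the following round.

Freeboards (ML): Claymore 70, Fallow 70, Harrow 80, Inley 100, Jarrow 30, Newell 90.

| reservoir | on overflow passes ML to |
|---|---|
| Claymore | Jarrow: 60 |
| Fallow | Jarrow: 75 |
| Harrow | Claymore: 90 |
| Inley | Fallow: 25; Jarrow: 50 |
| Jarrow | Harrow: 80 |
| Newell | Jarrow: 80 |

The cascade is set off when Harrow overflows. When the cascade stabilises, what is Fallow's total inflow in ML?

0

Round 1 — Harrow overflows (initial).
  Claymore: +90 → 90 ≥ 70
Round 2 — Claymore overflows.
  Jarrow: +60 → 60 ≥ 30
Round 3 — Jarrow overflows.
No further overflows.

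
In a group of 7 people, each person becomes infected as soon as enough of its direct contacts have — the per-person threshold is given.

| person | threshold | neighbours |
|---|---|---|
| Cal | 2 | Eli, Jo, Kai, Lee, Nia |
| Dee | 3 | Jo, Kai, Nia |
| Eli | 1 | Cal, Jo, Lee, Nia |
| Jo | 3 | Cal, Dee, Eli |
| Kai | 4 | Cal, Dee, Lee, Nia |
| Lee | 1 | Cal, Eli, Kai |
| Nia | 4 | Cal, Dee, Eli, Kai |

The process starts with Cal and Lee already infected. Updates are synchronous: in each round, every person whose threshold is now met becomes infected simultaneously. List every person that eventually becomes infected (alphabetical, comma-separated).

Round 1 — Cal, Lee become infected (initial).
Round 2 — checking thresholds:
  Eli: 2 of 4 neighbours ≥ 1, becomes infected.
  Jo: 1 of 3 neighbours < 3, holds.
  Kai: 2 of 4 neighbours < 4, holds.
  Nia: 1 of 4 neighbours < 4, holds.
Round 3 — no new infections; cascade stops.

Cal, Eli, Lee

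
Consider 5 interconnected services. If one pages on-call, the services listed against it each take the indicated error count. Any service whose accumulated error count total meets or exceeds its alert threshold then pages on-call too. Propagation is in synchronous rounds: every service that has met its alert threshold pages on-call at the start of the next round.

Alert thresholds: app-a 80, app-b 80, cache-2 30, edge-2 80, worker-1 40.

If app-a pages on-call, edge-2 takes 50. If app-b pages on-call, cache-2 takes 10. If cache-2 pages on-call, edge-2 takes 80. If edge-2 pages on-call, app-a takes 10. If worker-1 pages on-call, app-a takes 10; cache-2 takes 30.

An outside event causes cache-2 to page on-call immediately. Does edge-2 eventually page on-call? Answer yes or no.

Round 1 — cache-2 pages on-call (initial).
  edge-2: +80 → 80 ≥ 80
Round 2 — edge-2 pages on-call.
  app-a: +10 → 10 < 80
No further pages.

yes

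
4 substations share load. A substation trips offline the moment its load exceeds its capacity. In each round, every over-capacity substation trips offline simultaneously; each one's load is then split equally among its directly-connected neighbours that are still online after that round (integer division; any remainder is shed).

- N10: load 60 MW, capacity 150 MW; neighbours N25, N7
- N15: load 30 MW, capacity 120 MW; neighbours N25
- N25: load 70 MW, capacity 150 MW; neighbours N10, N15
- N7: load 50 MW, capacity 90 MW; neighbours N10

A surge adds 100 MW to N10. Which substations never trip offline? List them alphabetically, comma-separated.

N15, N25

Round 1 — N10 at 160 > 150. N10 trips offline.
  N10 sheds 160 MW to N25, N7: 80 each.
    N25: 70+80 = 150 ≤ 150
    N7: 50+80 = 130 > 90
Round 2 — N7 trips offline.
  N7 sheds 130 MW: no online neighbours, lost.
No further trips.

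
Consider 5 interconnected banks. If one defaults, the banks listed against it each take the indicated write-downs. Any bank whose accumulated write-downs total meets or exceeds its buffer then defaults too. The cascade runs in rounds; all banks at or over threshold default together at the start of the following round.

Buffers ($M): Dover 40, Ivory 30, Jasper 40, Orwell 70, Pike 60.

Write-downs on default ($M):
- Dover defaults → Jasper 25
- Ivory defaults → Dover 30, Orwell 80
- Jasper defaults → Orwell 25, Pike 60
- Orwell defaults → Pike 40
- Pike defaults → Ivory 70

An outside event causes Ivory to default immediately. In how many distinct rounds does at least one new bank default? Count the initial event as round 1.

2

Round 1 — Ivory defaults (initial).
  Dover: +30 → 30 < 40
  Orwell: +80 → 80 ≥ 70
Round 2 — Orwell defaults.
  Pike: +40 → 40 < 60
No further defaults.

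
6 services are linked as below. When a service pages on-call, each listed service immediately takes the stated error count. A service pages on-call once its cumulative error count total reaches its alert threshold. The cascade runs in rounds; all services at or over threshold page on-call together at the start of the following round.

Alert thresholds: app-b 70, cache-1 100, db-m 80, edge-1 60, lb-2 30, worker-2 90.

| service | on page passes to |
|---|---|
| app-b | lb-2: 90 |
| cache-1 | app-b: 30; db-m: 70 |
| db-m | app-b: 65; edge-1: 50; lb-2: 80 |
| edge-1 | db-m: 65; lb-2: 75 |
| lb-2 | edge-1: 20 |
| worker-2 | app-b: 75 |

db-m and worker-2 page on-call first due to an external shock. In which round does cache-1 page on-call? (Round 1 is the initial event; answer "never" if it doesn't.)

never

Round 1 — db-m, worker-2 page on-call (initial).
  app-b: +65+75 → 140 ≥ 70
  edge-1: +50 → 50 < 60
  lb-2: +80 → 80 ≥ 30
Round 2 — app-b, lb-2 page on-call.
  edge-1: +20 → 70 ≥ 60
Round 3 — edge-1 pages on-call.
No further pages.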